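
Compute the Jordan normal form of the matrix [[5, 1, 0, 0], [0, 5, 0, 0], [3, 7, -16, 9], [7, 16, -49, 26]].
The characteristic polynomial is det(xI - A) = (x - 5)^4, so the eigenvalues are 5 (algebraic multiplicity 4).

For λ = 5: rank(A - 5I) = 2, rank((A - 5I)^2) = 0. The eigenspace has dimension 4 - 2 = 2, so there are 2 Jordan blocks; the rank sequence gives block sizes [2, 2].

Assembling the blocks gives the Jordan form J above.

J = [[5, 1, 0, 0], [0, 5, 0, 0], [0, 0, 5, 1], [0, 0, 0, 5]]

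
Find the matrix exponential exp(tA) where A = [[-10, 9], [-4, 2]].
A has Jordan form J = [[-4, 1], [0, -4]] with A = PJP^{-1}, so e^{tA} = P e^{tJ} P^{-1}.

For a Jordan block J_k(λ), e^{tJ_k(λ)} = e^{λt} · (I + tN + t^2 N^2/2! + ... + t^{k-1} N^{k-1}/(k-1)!) where N is the nilpotent superdiagonal part.

Assembling the blocks and conjugating back gives the entries of e^{tA} as shown above.

e^{tA} = [[(1 - 6*t)*e^{-4*t}, 9*t*e^{-4*t}], [-4*t*e^{-4*t}, (6*t + 1)*e^{-4*t}]]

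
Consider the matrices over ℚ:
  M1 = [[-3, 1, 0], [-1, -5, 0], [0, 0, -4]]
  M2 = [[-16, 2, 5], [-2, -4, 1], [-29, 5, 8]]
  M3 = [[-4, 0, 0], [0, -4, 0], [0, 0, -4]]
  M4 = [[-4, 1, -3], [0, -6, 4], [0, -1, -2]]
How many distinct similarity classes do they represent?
Characteristic polynomials: χ_{M1} = (x + 4)^3, χ_{M2} = (x + 4)^3, χ_{M3} = (x + 4)^3, χ_{M4} = (x + 4)^3.

{M1}: invariant factors x + 4, (x + 4)^2.

{M2, M4}: invariant factors (x + 4)^3.

{M3}: invariant factors x + 4, x + 4, x + 4.

Matrices are similar if and only if their invariant-factor lists agree; the partition into similarity classes is {M1}, {M2, M4}, {M3}.

3 classes: {M1}, {M2, M4}, {M3}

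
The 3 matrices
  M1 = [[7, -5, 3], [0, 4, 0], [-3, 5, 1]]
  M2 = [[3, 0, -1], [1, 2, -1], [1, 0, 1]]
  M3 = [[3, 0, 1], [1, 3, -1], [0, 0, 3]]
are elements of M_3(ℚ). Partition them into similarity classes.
3 classes: {M1}, {M2}, {M3}

Characteristic polynomials: χ_{M1} = (x - 4)^3, χ_{M2} = (x - 2)^3, χ_{M3} = (x - 3)^3.

{M1}: invariant factors x - 4, (x - 4)^2.

{M2}: invariant factors x - 2, (x - 2)^2.

{M3}: invariant factors (x - 3)^3.

Matrices are similar if and only if their invariant-factor lists agree; the partition into similarity classes is {M1}, {M2}, {M3}.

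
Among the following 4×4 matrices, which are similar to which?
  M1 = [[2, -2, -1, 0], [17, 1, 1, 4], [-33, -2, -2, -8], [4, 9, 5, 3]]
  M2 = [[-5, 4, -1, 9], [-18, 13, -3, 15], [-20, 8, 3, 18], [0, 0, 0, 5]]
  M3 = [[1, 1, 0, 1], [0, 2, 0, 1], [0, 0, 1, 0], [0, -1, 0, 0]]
3 classes: {M1}, {M2}, {M3}

Characteristic polynomials: χ_{M1} = (x - 1)^4, χ_{M2} = (x - 5)^3(x - 1), χ_{M3} = (x - 1)^4.

{M1}: invariant factors (x - 1)^2, (x - 1)^2.

{M2}: invariant factors x - 5, (x - 5)^2(x - 1).

{M3}: invariant factors x - 1, x - 1, (x - 1)^2.

Matrices are similar if and only if their invariant-factor lists agree; the partition into similarity classes is {M1}, {M2}, {M3}.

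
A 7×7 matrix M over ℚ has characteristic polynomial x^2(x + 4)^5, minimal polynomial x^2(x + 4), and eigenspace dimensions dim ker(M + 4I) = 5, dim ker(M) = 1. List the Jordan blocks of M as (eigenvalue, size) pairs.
λ = -4: algebraic multiplicity 5 (exponent in χ_M), largest block size 1 (exponent in m_M), 5 blocks (geometric multiplicity). These force block sizes [1, 1, 1, 1, 1].
λ = 0: algebraic multiplicity 2 (exponent in χ_M), largest block size 2 (exponent in m_M), 1 block (geometric multiplicity). This forces block sizes [2].

Jordan blocks: (-4, 1), (-4, 1), (-4, 1), (-4, 1), (-4, 1), (0, 2)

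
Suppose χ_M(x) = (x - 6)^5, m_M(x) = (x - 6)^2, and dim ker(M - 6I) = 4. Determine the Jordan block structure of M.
λ = 6: algebraic multiplicity 5 (exponent in χ_M), largest block size 2 (exponent in m_M), 4 blocks (geometric multiplicity). These force block sizes [2, 1, 1, 1].

Jordan blocks: (6, 2), (6, 1), (6, 1), (6, 1)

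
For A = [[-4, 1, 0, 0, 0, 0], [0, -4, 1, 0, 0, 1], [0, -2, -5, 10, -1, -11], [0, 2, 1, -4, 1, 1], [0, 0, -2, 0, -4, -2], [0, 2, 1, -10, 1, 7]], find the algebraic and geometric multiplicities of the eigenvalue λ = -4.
The characteristic polynomial is (x - 6)(x + 4)^5, so the factor x + 4 appears with exponent 5: the algebraic multiplicity is 5.

rank(A + 4I) = 4, so the eigenspace has dimension 6 - 4 = 2: the geometric multiplicity is 2.

Since 2 < 5, A is not diagonalizable.

algebraic multiplicity 5, geometric multiplicity 2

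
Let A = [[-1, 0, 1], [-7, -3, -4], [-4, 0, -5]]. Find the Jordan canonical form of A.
The characteristic polynomial is det(xI - A) = (x + 3)^3, so the eigenvalues are -3 (algebraic multiplicity 3).

For λ = -3: rank(A + 3I) = 2, rank((A + 3I)^2) = 1, rank((A + 3I)^3) = 0. The eigenspace has dimension 3 - 2 = 1, so there is 1 Jordan block; the rank sequence gives block sizes [3].

Assembling the blocks gives the Jordan form J above.

J = [[-3, 1, 0], [0, -3, 1], [0, 0, -3]]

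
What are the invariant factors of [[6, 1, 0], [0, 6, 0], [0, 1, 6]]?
The Jordan structure of A has elementary divisors (x - 6)^2, (x - 6). Arranging the block sizes at each eigenvalue in decreasing order and taking row products gives the invariant factors.

Invariant factors (smallest first, each dividing the next): x - 6, (x - 6)^2.

Check: the last factor (x - 6)^2 is the minimal polynomial, and the product (x - 6)^3 is the characteristic polynomial.

x - 6, (x - 6)^2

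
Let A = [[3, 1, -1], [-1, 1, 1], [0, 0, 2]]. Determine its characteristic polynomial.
xI - A = [[x - 3, -1, 1], [1, x - 1, -1], [0, 0, x - 2]].

Expanding det(xI - A) along the first row:
det(xI - A) = + (x - 3)·det([[x - 1, -1], [0, x - 2]]) - (-1)·det([[1, -1], [0, x - 2]]) + (1)·det([[1, x - 1], [0, 0]]).

Evaluating gives χ_A(x) = x^3 - 6x^2 + 12x - 8 = (x - 2)^3.

χ_A(x) = (x - 2)^3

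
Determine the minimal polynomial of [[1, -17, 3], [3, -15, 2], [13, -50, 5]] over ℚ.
m_A(x) = (x + 3)^3

The characteristic polynomial factors as (x + 3)^3. The minimal polynomial is ∏(x - λ)^{k_λ} where k_λ is the size of the largest Jordan block at λ.

For λ = -3: rank(A + 3I) = 2, and the largest Jordan block has size 3 (the smallest k with rank((A + 3I)^k) = rank((A + 3I)^(k+1))).

So m_A(x) = (x + 3)^3.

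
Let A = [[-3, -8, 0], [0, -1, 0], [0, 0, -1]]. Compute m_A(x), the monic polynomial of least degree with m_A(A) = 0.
m_A(x) = (x + 1)(x + 3)

The characteristic polynomial factors as (x + 1)^2(x + 3). The minimal polynomial is ∏(x - λ)^{k_λ} where k_λ is the size of the largest Jordan block at λ.

For λ = -3: rank(A + 3I) = 2, and the largest Jordan block has size 1 (the smallest k with rank((A + 3I)^k) = rank((A + 3I)^(k+1))).
For λ = -1: rank(A + I) = 1, and the largest Jordan block has size 1 (the smallest k with rank((A + I)^k) = rank((A + I)^(k+1))).

So m_A(x) = (x + 1)(x + 3).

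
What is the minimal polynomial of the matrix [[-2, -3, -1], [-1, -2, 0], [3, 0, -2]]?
The characteristic polynomial factors as (x + 2)^3. The minimal polynomial is ∏(x - λ)^{k_λ} where k_λ is the size of the largest Jordan block at λ.

For λ = -2: rank(A + 2I) = 2, and the largest Jordan block has size 3 (the smallest k with rank((A + 2I)^k) = rank((A + 2I)^(k+1))).

So m_A(x) = (x + 2)^3.

m_A(x) = (x + 2)^3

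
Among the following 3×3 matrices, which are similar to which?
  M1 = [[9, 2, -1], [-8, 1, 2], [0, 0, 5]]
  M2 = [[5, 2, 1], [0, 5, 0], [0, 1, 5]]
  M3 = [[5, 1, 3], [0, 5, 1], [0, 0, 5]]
Characteristic polynomials: χ_{M1} = (x - 5)^3, χ_{M2} = (x - 5)^3, χ_{M3} = (x - 5)^3.

{M1}: invariant factors x - 5, (x - 5)^2.

{M2, M3}: invariant factors (x - 5)^3.

Matrices are similar if and only if their invariant-factor lists agree; the partition into similarity classes is {M1}, {M2, M3}.

2 classes: {M1}, {M2, M3}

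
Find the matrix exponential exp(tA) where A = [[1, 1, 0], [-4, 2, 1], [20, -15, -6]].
e^{tA} = [[(2*t + 1)*e^{-t}, t*(5*t + 2)*e^{-t}/2, t^2*e^{-t}/2], [-4*t*e^{-t}, (-5*t^2 + 3*t + 1)*e^{-t}, t*(1 - t)*e^{-t}], [20*t*e^{-t}, 5*t*(5*t - 3)*e^{-t}, (5*t^2 - 5*t + 1)*e^{-t}]]

A has Jordan form J = [[-1, 1, 0], [0, -1, 1], [0, 0, -1]] with A = PJP^{-1}, so e^{tA} = P e^{tJ} P^{-1}.

For a Jordan block J_k(λ), e^{tJ_k(λ)} = e^{λt} · (I + tN + t^2 N^2/2! + ... + t^{k-1} N^{k-1}/(k-1)!) where N is the nilpotent superdiagonal part.

Assembling the blocks and conjugating back gives the entries of e^{tA} as shown above.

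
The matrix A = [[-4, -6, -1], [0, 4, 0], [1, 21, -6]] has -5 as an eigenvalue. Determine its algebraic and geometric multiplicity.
The characteristic polynomial is (x - 4)(x + 5)^2, so the factor x + 5 appears with exponent 2: the algebraic multiplicity is 2.

rank(A + 5I) = 2, so the eigenspace has dimension 3 - 2 = 1: the geometric multiplicity is 1.

Since 1 < 2, A is not diagonalizable.

algebraic multiplicity 2, geometric multiplicity 1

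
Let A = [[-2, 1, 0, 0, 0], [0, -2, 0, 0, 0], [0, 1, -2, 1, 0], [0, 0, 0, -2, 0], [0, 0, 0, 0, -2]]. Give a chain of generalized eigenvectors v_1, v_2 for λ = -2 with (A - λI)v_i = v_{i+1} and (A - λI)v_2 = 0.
We seek v_1 ∈ ker((A + 2I)^2) \ ker(A + 2I), then set v_{i+1} = (A + 2I) v_i.

One such chain is v_1 = [[-1, 1, 1, -2, 0]]^T, v_2 = [[1, 0, -1, 0, 0]]^T. Check: (A + 2I) v_2 = [[0, 0, 0, 0, 0]]^T = 0.

v_1 = [[-1, 1, 1, -2, 0]]^T, v_2 = [[1, 0, -1, 0, 0]]^T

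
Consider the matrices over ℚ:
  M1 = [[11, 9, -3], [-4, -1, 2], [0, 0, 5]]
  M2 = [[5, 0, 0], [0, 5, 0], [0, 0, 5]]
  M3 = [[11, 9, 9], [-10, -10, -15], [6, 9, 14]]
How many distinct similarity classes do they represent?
Characteristic polynomials: χ_{M1} = (x - 5)^3, χ_{M2} = (x - 5)^3, χ_{M3} = (x - 5)^3.

{M1, M3}: invariant factors x - 5, (x - 5)^2.

{M2}: invariant factors x - 5, x - 5, x - 5.

Matrices are similar if and only if their invariant-factor lists agree; the partition into similarity classes is {M1, M3}, {M2}.

2 classes: {M1, M3}, {M2}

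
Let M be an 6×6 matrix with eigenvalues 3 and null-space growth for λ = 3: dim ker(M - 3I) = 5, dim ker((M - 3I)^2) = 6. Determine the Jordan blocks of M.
λ = 3: successive nullity increments [5, 1] count blocks of size ≥ k; block sizes are [2, 1, 1, 1, 1].

Jordan blocks: (3, 2), (3, 1), (3, 1), (3, 1), (3, 1)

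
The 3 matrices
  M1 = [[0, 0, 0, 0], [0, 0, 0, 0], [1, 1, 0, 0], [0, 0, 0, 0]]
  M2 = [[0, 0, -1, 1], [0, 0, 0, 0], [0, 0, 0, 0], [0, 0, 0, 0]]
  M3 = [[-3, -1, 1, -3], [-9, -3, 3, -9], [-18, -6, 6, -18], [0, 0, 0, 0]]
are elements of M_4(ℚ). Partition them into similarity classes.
Characteristic polynomials: χ_{M1} = x^4, χ_{M2} = x^4, χ_{M3} = x^4.

{M1, M2, M3}: invariant factors x, x, x^2.

Matrices are similar if and only if their invariant-factor lists agree; the partition into similarity classes is {M1, M2, M3}.

1 class: {M1, M2, M3}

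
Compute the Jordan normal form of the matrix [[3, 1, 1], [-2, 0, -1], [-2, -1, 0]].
The characteristic polynomial is det(xI - A) = (x - 1)^3, so the eigenvalues are 1 (algebraic multiplicity 3).

For λ = 1: rank(A - I) = 1, rank((A - I)^2) = 0. The eigenspace has dimension 3 - 1 = 2, so there are 2 Jordan blocks; the rank sequence gives block sizes [2, 1].

Assembling the blocks gives the Jordan form J above.

J = [[1, 1, 0], [0, 1, 0], [0, 0, 1]]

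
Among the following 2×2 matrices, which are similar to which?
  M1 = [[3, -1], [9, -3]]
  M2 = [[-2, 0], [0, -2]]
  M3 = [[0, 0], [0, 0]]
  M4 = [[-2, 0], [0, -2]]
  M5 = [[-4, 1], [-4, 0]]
Characteristic polynomials: χ_{M1} = x^2, χ_{M2} = (x + 2)^2, χ_{M3} = x^2, χ_{M4} = (x + 2)^2, χ_{M5} = (x + 2)^2.

{M1}: invariant factors x^2.

{M2, M4}: invariant factors x + 2, x + 2.

{M3}: invariant factors x, x.

{M5}: invariant factors (x + 2)^2.

Matrices are similar if and only if their invariant-factor lists agree; the partition into similarity classes is {M1}, {M2, M4}, {M3}, {M5}.

4 classes: {M1}, {M2, M4}, {M3}, {M5}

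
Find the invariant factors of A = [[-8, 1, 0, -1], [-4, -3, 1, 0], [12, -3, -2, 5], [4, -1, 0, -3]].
x + 4, (x + 4)^3

The Jordan structure of A has elementary divisors (x + 4)^3, (x + 4). Arranging the block sizes at each eigenvalue in decreasing order and taking row products gives the invariant factors.

Invariant factors (smallest first, each dividing the next): x + 4, (x + 4)^3.

Check: the last factor (x + 4)^3 is the minimal polynomial, and the product (x + 4)^4 is the characteristic polynomial.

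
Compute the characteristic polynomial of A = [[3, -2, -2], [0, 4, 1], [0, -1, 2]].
xI - A = [[x - 3, 2, 2], [0, x - 4, -1], [0, 1, x - 2]].

Expanding det(xI - A) along the first row:
det(xI - A) = + (x - 3)·det([[x - 4, -1], [1, x - 2]]) - (2)·det([[0, -1], [0, x - 2]]) + (2)·det([[0, x - 4], [0, 1]]).

Evaluating gives χ_A(x) = x^3 - 9x^2 + 27x - 27 = (x - 3)^3.

χ_A(x) = (x - 3)^3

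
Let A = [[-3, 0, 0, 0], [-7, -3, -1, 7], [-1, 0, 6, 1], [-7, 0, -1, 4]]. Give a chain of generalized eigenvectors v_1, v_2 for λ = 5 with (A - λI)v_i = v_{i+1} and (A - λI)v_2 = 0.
v_1 = [[0, 1, 0, 1]]^T, v_2 = [[0, -1, 1, -1]]^T

We seek v_1 ∈ ker((A - 5I)^2) \ ker(A - 5I), then set v_{i+1} = (A - 5I) v_i.

One such chain is v_1 = [[0, 1, 0, 1]]^T, v_2 = [[0, -1, 1, -1]]^T. Check: (A - 5I) v_2 = [[0, 0, 0, 0]]^T = 0.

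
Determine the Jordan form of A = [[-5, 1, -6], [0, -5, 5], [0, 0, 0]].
J = [[-5, 1, 0], [0, -5, 0], [0, 0, 0]]

The characteristic polynomial is det(xI - A) = x(x + 5)^2, so the eigenvalues are -5 (algebraic multiplicity 2), 0 (algebraic multiplicity 1).

For λ = -5: rank(A + 5I) = 2, rank((A + 5I)^2) = 1. The eigenspace has dimension 3 - 2 = 1, so there is 1 Jordan block; the rank sequence gives block sizes [2].

For λ = 0: algebraic multiplicity 1 gives one 1×1 block.

Assembling the blocks gives the Jordan form J above.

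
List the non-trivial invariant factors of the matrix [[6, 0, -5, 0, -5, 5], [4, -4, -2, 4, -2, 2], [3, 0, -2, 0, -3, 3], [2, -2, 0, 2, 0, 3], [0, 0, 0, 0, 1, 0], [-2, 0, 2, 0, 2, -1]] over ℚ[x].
The Jordan structure of A has elementary divisors (x + 2), x, (x - 1)^2, (x - 1), (x - 1). Arranging the block sizes at each eigenvalue in decreasing order and taking row products gives the invariant factors.

Invariant factors (smallest first, each dividing the next): x - 1, x - 1, x(x - 1)^2(x + 2).

Check: the last factor x(x - 1)^2(x + 2) is the minimal polynomial, and the product x(x - 1)^4(x + 2) is the characteristic polynomial.

x - 1, x - 1, x(x - 1)^2(x + 2)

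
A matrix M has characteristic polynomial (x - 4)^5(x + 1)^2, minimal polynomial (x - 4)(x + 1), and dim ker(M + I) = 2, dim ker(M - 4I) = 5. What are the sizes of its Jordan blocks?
Jordan blocks: (-1, 1), (-1, 1), (4, 1), (4, 1), (4, 1), (4, 1), (4, 1)

λ = -1: algebraic multiplicity 2 (exponent in χ_M), largest block size 1 (exponent in m_M), 2 blocks (geometric multiplicity). These force block sizes [1, 1].
λ = 4: algebraic multiplicity 5 (exponent in χ_M), largest block size 1 (exponent in m_M), 5 blocks (geometric multiplicity). These force block sizes [1, 1, 1, 1, 1].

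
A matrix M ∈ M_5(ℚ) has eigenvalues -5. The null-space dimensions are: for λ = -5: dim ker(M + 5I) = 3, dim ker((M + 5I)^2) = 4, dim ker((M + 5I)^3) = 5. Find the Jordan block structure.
λ = -5: successive nullity increments [3, 1, 1] count blocks of size ≥ k; block sizes are [3, 1, 1].

Jordan blocks: (-5, 3), (-5, 1), (-5, 1)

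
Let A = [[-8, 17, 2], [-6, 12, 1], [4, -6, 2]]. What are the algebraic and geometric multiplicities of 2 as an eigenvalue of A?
algebraic multiplicity 3, geometric multiplicity 1

The characteristic polynomial is (x - 2)^3, so the factor x - 2 appears with exponent 3: the algebraic multiplicity is 3.

rank(A - 2I) = 2, so the eigenspace has dimension 3 - 2 = 1: the geometric multiplicity is 1.

Since 1 < 3, A is not diagonalizable.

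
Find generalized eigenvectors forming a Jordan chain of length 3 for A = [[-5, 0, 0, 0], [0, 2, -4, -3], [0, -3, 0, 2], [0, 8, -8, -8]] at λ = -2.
v_1 = [[0, -4, 2, -7]]^T, v_2 = [[0, -3, 2, -6]]^T, v_3 = [[0, -2, 1, -4]]^T

We seek v_1 ∈ ker((A + 2I)^3) \ ker((A + 2I)^2), then set v_{i+1} = (A + 2I) v_i.

One such chain is v_1 = [[0, -4, 2, -7]]^T, v_2 = [[0, -3, 2, -6]]^T, v_3 = [[0, -2, 1, -4]]^T. Check: (A + 2I) v_3 = [[0, 0, 0, 0]]^T = 0.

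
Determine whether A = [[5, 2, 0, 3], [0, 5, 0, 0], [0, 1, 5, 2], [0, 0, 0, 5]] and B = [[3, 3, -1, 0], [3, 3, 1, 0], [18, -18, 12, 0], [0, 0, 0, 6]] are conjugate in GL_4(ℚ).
No.

trace(A) = 20 but trace(B) = 24. The trace is a similarity invariant, so A and B are not similar.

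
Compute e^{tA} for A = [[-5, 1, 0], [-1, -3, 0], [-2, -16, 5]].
e^{tA} = [[(1 - t)*e^{-4*t}, t*e^{-4*t}, 0], [-t*e^{-4*t}, (t + 1)*e^{-4*t}, 0], [-2*t*e^{-4*t}, 2*(t - e^{9*t} + 1)*e^{-4*t}, e^{5*t}]]

A has Jordan form J = [[-4, 1, 0], [0, -4, 0], [0, 0, 5]] with A = PJP^{-1}, so e^{tA} = P e^{tJ} P^{-1}.

For a Jordan block J_k(λ), e^{tJ_k(λ)} = e^{λt} · (I + tN + t^2 N^2/2! + ... + t^{k-1} N^{k-1}/(k-1)!) where N is the nilpotent superdiagonal part.

Assembling the blocks and conjugating back gives the entries of e^{tA} as shown above.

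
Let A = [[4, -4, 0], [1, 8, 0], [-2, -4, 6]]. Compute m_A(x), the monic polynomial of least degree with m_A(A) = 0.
The characteristic polynomial factors as (x - 6)^3. The minimal polynomial is ∏(x - λ)^{k_λ} where k_λ is the size of the largest Jordan block at λ.

For λ = 6: rank(A - 6I) = 1, and the largest Jordan block has size 2 (the smallest k with rank((A - 6I)^k) = rank((A - 6I)^(k+1))).

So m_A(x) = (x - 6)^2.

m_A(x) = (x - 6)^2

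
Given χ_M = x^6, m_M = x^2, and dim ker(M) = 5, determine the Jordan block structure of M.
Jordan blocks: (0, 2), (0, 1), (0, 1), (0, 1), (0, 1)

λ = 0: algebraic multiplicity 6 (exponent in χ_M), largest block size 2 (exponent in m_M), 5 blocks (geometric multiplicity). These force block sizes [2, 1, 1, 1, 1].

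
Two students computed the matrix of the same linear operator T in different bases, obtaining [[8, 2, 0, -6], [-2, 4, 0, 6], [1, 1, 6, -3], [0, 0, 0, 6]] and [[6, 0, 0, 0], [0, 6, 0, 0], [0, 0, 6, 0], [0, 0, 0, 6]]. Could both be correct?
Both have characteristic polynomial (x - 6)^4, but the minimal polynomial of A is (x - 6)^2 while the minimal polynomial of B is x - 6. The minimal polynomial is a similarity invariant, so A and B are not similar.

No.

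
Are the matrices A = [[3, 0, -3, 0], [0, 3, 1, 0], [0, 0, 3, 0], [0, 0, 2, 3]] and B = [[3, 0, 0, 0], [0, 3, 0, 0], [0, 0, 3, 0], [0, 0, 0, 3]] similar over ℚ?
No.

Both have characteristic polynomial (x - 3)^4, but the minimal polynomial of A is (x - 3)^2 while the minimal polynomial of B is x - 3. The minimal polynomial is a similarity invariant, so A and B are not similar.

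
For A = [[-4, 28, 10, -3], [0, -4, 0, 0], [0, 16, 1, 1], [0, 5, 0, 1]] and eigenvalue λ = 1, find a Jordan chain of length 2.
v_1 = [[-1, 0, 0, 1]]^T, v_2 = [[2, 0, 1, 0]]^T

We seek v_1 ∈ ker((A - I)^2) \ ker(A - I), then set v_{i+1} = (A - I) v_i.

One such chain is v_1 = [[-1, 0, 0, 1]]^T, v_2 = [[2, 0, 1, 0]]^T. Check: (A - I) v_2 = [[0, 0, 0, 0]]^T = 0.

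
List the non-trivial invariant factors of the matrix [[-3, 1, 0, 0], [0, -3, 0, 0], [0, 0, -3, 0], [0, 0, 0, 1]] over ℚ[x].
x + 3, (x - 1)(x + 3)^2

The Jordan structure of A has elementary divisors (x + 3)^2, (x + 3), (x - 1). Arranging the block sizes at each eigenvalue in decreasing order and taking row products gives the invariant factors.

Invariant factors (smallest first, each dividing the next): x + 3, (x - 1)(x + 3)^2.

Check: the last factor (x - 1)(x + 3)^2 is the minimal polynomial, and the product (x - 1)(x + 3)^3 is the characteristic polynomial.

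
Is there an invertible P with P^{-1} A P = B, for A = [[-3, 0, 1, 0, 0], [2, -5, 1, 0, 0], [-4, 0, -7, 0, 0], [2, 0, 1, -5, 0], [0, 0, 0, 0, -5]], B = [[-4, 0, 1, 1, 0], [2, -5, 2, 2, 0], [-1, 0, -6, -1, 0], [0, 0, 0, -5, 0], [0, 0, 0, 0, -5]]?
Yes.

Two matrices over a field are similar if and only if they have the same invariant factors.

Both A and B have characteristic polynomial (x + 5)^5 and minimal polynomial (x + 5)^2. Computing further, both have invariant factors x + 5, x + 5, x + 5, (x + 5)^2. Hence A and B are similar.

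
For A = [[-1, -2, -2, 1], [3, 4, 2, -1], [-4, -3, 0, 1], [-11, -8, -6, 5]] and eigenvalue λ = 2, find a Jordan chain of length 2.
v_1 = [[-3, 4, -2, -4]]^T, v_2 = [[1, -1, 0, 1]]^T

We seek v_1 ∈ ker((A - 2I)^2) \ ker(A - 2I), then set v_{i+1} = (A - 2I) v_i.

One such chain is v_1 = [[-3, 4, -2, -4]]^T, v_2 = [[1, -1, 0, 1]]^T. Check: (A - 2I) v_2 = [[0, 0, 0, 0]]^T = 0.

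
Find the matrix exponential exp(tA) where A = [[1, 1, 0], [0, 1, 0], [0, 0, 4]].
A has Jordan form J = [[1, 1, 0], [0, 1, 0], [0, 0, 4]] with A = PJP^{-1}, so e^{tA} = P e^{tJ} P^{-1}.

For a Jordan block J_k(λ), e^{tJ_k(λ)} = e^{λt} · (I + tN + t^2 N^2/2! + ... + t^{k-1} N^{k-1}/(k-1)!) where N is the nilpotent superdiagonal part.

Assembling the blocks and conjugating back gives the entries of e^{tA} as shown above.

e^{tA} = [[e^{t}, t*e^{t}, 0], [0, e^{t}, 0], [0, 0, e^{4*t}]]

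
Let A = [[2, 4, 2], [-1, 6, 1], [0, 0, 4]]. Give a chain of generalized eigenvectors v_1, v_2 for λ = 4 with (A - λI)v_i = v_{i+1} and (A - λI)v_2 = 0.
v_1 = [[1, 1, 0]]^T, v_2 = [[2, 1, 0]]^T

We seek v_1 ∈ ker((A - 4I)^2) \ ker(A - 4I), then set v_{i+1} = (A - 4I) v_i.

One such chain is v_1 = [[1, 1, 0]]^T, v_2 = [[2, 1, 0]]^T. Check: (A - 4I) v_2 = [[0, 0, 0]]^T = 0.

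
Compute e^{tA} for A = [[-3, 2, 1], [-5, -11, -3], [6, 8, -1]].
A has Jordan form J = [[-5, 1, 0], [0, -5, 1], [0, 0, -5]] with A = PJP^{-1}, so e^{tA} = P e^{tJ} P^{-1}.

For a Jordan block J_k(λ), e^{tJ_k(λ)} = e^{λt} · (I + tN + t^2 N^2/2! + ... + t^{k-1} N^{k-1}/(k-1)!) where N is the nilpotent superdiagonal part.

Assembling the blocks and conjugating back gives the entries of e^{tA} as shown above.

e^{tA} = [[(2*t + 1)*e^{-5*t}, 2*t*e^{-5*t}, t*e^{-5*t}], [t*(t - 5)*e^{-5*t}, (t^2 - 6*t + 1)*e^{-5*t}, t*(t - 6)*e^{-5*t}/2], [2*t*(3 - t)*e^{-5*t}, 2*t*(4 - t)*e^{-5*t}, (-t^2 + 4*t + 1)*e^{-5*t}]]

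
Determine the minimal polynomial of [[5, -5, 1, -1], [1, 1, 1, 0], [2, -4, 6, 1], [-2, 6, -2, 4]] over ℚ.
The characteristic polynomial factors as (x - 4)^4. The minimal polynomial is ∏(x - λ)^{k_λ} where k_λ is the size of the largest Jordan block at λ.

For λ = 4: rank(A - 4I) = 2, and the largest Jordan block has size 2 (the smallest k with rank((A - 4I)^k) = rank((A - 4I)^(k+1))).

So m_A(x) = (x - 4)^2.

m_A(x) = (x - 4)^2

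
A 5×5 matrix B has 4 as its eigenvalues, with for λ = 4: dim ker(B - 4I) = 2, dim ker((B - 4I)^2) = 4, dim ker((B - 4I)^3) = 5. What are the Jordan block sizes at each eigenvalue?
Jordan blocks: (4, 3), (4, 2)

λ = 4: successive nullity increments [2, 2, 1] count blocks of size ≥ k; block sizes are [3, 2].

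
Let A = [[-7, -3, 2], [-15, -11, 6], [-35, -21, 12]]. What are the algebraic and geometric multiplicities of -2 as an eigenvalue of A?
The characteristic polynomial is (x + 2)^3, so the factor x + 2 appears with exponent 3: the algebraic multiplicity is 3.

rank(A + 2I) = 1, so the eigenspace has dimension 3 - 1 = 2: the geometric multiplicity is 2.

Since 2 < 3, A is not diagonalizable.

algebraic multiplicity 3, geometric multiplicity 2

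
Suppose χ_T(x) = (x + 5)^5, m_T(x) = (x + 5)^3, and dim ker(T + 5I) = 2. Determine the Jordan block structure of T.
λ = -5: algebraic multiplicity 5 (exponent in χ_T), largest block size 3 (exponent in m_T), 2 blocks (geometric multiplicity). These force block sizes [3, 2].

Jordan blocks: (-5, 3), (-5, 2)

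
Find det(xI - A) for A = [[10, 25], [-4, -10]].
χ_A(x) = x^2

xI - A = [[x - 10, -25], [4, x + 10]].

Expanding det(xI - A) along the first row:
det(xI - A) = + (x - 10)·det([[x + 10]]) - (-25)·det([[4]]).

Evaluating gives χ_A(x) = x^2.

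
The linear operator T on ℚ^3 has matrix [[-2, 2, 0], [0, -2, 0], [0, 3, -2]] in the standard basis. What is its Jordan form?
The characteristic polynomial is det(xI - A) = (x + 2)^3, so the eigenvalues are -2 (algebraic multiplicity 3).

For λ = -2: rank(A + 2I) = 1, rank((A + 2I)^2) = 0. The eigenspace has dimension 3 - 1 = 2, so there are 2 Jordan blocks; the rank sequence gives block sizes [2, 1].

Assembling the blocks gives the Jordan form J above.

J = [[-2, 1, 0], [0, -2, 0], [0, 0, -2]]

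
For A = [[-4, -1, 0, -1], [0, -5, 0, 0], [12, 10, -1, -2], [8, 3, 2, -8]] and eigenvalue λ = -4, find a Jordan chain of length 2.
We seek v_1 ∈ ker((A + 4I)^2) \ ker(A + 4I), then set v_{i+1} = (A + 4I) v_i.

One such chain is v_1 = [[1, 0, -2, 1]]^T, v_2 = [[-1, 0, 4, 0]]^T. Check: (A + 4I) v_2 = [[0, 0, 0, 0]]^T = 0.

v_1 = [[1, 0, -2, 1]]^T, v_2 = [[-1, 0, 4, 0]]^T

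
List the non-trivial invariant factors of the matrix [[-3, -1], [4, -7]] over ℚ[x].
(x + 5)^2

The Jordan structure of A has elementary divisors (x + 5)^2. Arranging the block sizes at each eigenvalue in decreasing order and taking row products gives the invariant factors.

Invariant factors (smallest first, each dividing the next): (x + 5)^2.

Check: the last factor (x + 5)^2 is the minimal polynomial, and the product (x + 5)^2 is the characteristic polynomial.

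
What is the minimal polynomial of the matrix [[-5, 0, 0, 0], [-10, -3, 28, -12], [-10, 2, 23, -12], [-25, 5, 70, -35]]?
m_A(x) = (x + 5)^2

The characteristic polynomial factors as (x + 5)^4. The minimal polynomial is ∏(x - λ)^{k_λ} where k_λ is the size of the largest Jordan block at λ.

For λ = -5: rank(A + 5I) = 1, and the largest Jordan block has size 2 (the smallest k with rank((A + 5I)^k) = rank((A + 5I)^(k+1))).

So m_A(x) = (x + 5)^2.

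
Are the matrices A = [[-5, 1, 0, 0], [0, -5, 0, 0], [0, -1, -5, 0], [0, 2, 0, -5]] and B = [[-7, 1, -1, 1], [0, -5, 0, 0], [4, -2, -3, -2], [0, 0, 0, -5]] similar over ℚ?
Two matrices over a field are similar if and only if they have the same invariant factors.

Both A and B have characteristic polynomial (x + 5)^4 and minimal polynomial (x + 5)^2. Computing further, both have invariant factors x + 5, x + 5, (x + 5)^2. Hence A and B are similar.

Yes.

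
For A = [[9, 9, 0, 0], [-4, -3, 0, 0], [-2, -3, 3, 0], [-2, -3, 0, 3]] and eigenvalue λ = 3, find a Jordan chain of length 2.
We seek v_1 ∈ ker((A - 3I)^2) \ ker(A - 3I), then set v_{i+1} = (A - 3I) v_i.

One such chain is v_1 = [[2, -1, 0, 0]]^T, v_2 = [[3, -2, -1, -1]]^T. Check: (A - 3I) v_2 = [[0, 0, 0, 0]]^T = 0.

v_1 = [[2, -1, 0, 0]]^T, v_2 = [[3, -2, -1, -1]]^T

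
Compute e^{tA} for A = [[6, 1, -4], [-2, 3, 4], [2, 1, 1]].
A has Jordan form J = [[3, 1, 0], [0, 3, 0], [0, 0, 4]] with A = PJP^{-1}, so e^{tA} = P e^{tJ} P^{-1}.

For a Jordan block J_k(λ), e^{tJ_k(λ)} = e^{λt} · (I + tN + t^2 N^2/2! + ... + t^{k-1} N^{k-1}/(k-1)!) where N is the nilpotent superdiagonal part.

Assembling the blocks and conjugating back gives the entries of e^{tA} as shown above.

e^{tA} = [[(4*t - e^{t} + 2)*e^{3*t}, (2*t - e^{t} + 1)*e^{3*t}, -4*t*e^{3*t}], [2*(-2*t + e^{t} - 1)*e^{3*t}, (-2*t + 2*e^{t} - 1)*e^{3*t}, 4*t*e^{3*t}], [2*t*e^{3*t}, t*e^{3*t}, (1 - 2*t)*e^{3*t}]]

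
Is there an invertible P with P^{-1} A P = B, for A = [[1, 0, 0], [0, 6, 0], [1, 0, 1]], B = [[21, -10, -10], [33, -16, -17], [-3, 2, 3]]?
Yes.

Two matrices over a field are similar if and only if they have the same invariant factors.

Both A and B have characteristic polynomial (x - 6)(x - 1)^2 and minimal polynomial (x - 6)(x - 1)^2. Computing further, both have invariant factors (x - 6)(x - 1)^2. Hence A and B are similar.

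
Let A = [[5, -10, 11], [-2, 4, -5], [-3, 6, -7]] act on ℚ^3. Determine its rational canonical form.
The invariant factors of A (the non-unit diagonal entries of the Smith normal form of xI - A over ℚ[x]) are x^2(x - 2), each dividing the next. The characteristic polynomial is their product, x^2(x - 2).

The rational canonical form is the block-diagonal matrix of companion matrices C(f_i):
R = [[0, 0, 0], [1, 0, 0], [0, 1, 2]].

R = [[0, 0, 0], [1, 0, 0], [0, 1, 2]]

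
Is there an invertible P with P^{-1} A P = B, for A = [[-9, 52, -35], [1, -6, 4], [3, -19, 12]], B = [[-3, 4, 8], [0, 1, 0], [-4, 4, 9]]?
trace(A) = -3 but trace(B) = 7. The trace is a similarity invariant, so A and B are not similar.

No.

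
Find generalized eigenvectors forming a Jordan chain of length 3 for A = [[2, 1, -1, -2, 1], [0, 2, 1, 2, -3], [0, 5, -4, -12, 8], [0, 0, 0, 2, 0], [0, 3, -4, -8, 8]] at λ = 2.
v_1 = [[0, 1, 1, 0, 0]]^T, v_2 = [[0, 1, -1, 0, -1]]^T, v_3 = [[1, 2, 3, 0, 1]]^T

We seek v_1 ∈ ker((A - 2I)^3) \ ker((A - 2I)^2), then set v_{i+1} = (A - 2I) v_i.

One such chain is v_1 = [[0, 1, 1, 0, 0]]^T, v_2 = [[0, 1, -1, 0, -1]]^T, v_3 = [[1, 2, 3, 0, 1]]^T. Check: (A - 2I) v_3 = [[0, 0, 0, 0, 0]]^T = 0.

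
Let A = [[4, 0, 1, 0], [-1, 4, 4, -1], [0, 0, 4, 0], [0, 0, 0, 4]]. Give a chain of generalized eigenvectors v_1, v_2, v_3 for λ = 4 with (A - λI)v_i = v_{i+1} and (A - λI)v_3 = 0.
v_1 = [[2, -2, 1, 0]]^T, v_2 = [[1, 2, 0, 0]]^T, v_3 = [[0, -1, 0, 0]]^T

We seek v_1 ∈ ker((A - 4I)^3) \ ker((A - 4I)^2), then set v_{i+1} = (A - 4I) v_i.

One such chain is v_1 = [[2, -2, 1, 0]]^T, v_2 = [[1, 2, 0, 0]]^T, v_3 = [[0, -1, 0, 0]]^T. Check: (A - 4I) v_3 = [[0, 0, 0, 0]]^T = 0.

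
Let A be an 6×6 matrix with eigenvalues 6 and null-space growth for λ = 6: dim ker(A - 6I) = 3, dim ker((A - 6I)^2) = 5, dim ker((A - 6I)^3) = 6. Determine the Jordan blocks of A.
λ = 6: successive nullity increments [3, 2, 1] count blocks of size ≥ k; block sizes are [3, 2, 1].

Jordan blocks: (6, 3), (6, 2), (6, 1)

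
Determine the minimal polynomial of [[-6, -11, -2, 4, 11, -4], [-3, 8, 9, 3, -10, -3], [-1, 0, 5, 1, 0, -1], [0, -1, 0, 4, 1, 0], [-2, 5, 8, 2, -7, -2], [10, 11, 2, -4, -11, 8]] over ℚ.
The characteristic polynomial factors as (x - 4)^4(x + 2)^2. The minimal polynomial is ∏(x - λ)^{k_λ} where k_λ is the size of the largest Jordan block at λ.

For λ = -2: rank(A + 2I) = 4, and the largest Jordan block has size 1 (the smallest k with rank((A + 2I)^k) = rank((A + 2I)^(k+1))).
For λ = 4: rank(A - 4I) = 4, and the largest Jordan block has size 3 (the smallest k with rank((A - 4I)^k) = rank((A - 4I)^(k+1))).

So m_A(x) = (x - 4)^3(x + 2).

m_A(x) = (x - 4)^3(x + 2)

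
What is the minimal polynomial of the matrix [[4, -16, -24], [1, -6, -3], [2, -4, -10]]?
m_A(x) = (x + 4)^2

The characteristic polynomial factors as (x + 4)^3. The minimal polynomial is ∏(x - λ)^{k_λ} where k_λ is the size of the largest Jordan block at λ.

For λ = -4: rank(A + 4I) = 1, and the largest Jordan block has size 2 (the smallest k with rank((A + 4I)^k) = rank((A + 4I)^(k+1))).

So m_A(x) = (x + 4)^2.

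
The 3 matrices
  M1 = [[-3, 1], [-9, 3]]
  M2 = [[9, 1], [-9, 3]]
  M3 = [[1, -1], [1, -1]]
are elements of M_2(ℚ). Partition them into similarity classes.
2 classes: {M1, M3}, {M2}

Characteristic polynomials: χ_{M1} = x^2, χ_{M2} = (x - 6)^2, χ_{M3} = x^2.

{M1, M3}: invariant factors x^2.

{M2}: invariant factors (x - 6)^2.

Matrices are similar if and only if their invariant-factor lists agree; the partition into similarity classes is {M1, M3}, {M2}.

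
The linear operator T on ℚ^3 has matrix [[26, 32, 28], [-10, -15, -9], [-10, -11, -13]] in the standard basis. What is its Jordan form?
J = [[-4, 1, 0], [0, -4, 0], [0, 0, 6]]

The characteristic polynomial is det(xI - A) = (x - 6)(x + 4)^2, so the eigenvalues are -4 (algebraic multiplicity 2), 6 (algebraic multiplicity 1).

For λ = -4: rank(A + 4I) = 2, rank((A + 4I)^2) = 1. The eigenspace has dimension 3 - 2 = 1, so there is 1 Jordan block; the rank sequence gives block sizes [2].

For λ = 6: algebraic multiplicity 1 gives one 1×1 block.

Assembling the blocks gives the Jordan form J above.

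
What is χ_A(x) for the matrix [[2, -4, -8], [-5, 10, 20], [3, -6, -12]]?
xI - A = [[x - 2, 4, 8], [5, x - 10, -20], [-3, 6, x + 12]].

Expanding det(xI - A) along the first row:
det(xI - A) = + (x - 2)·det([[x - 10, -20], [6, x + 12]]) - (4)·det([[5, -20], [-3, x + 12]]) + (8)·det([[5, x - 10], [-3, 6]]).

Evaluating gives χ_A(x) = x^3.

χ_A(x) = x^3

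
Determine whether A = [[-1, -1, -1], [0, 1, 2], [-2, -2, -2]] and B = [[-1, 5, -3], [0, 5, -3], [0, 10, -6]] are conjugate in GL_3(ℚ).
Two matrices over a field are similar if and only if they have the same invariant factors.

Both A and B have characteristic polynomial x(x + 1)^2 and minimal polynomial x(x + 1)^2. Computing further, both have invariant factors x(x + 1)^2. Hence A and B are similar.

Yes.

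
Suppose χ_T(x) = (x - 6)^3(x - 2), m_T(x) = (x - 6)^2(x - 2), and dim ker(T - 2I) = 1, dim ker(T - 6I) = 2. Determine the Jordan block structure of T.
λ = 2: algebraic multiplicity 1 (exponent in χ_T), largest block size 1 (exponent in m_T), 1 block (geometric multiplicity). This forces block sizes [1].
λ = 6: algebraic multiplicity 3 (exponent in χ_T), largest block size 2 (exponent in m_T), 2 blocks (geometric multiplicity). These force block sizes [2, 1].

Jordan blocks: (2, 1), (6, 2), (6, 1)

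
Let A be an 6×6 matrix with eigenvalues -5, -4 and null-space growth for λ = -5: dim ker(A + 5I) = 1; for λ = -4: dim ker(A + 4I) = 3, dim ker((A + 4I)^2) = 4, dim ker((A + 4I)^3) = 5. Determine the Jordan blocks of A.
Jordan blocks: (-5, 1), (-4, 3), (-4, 1), (-4, 1)

λ = -5: successive nullity increments [1] count blocks of size ≥ k; block sizes are [1].
λ = -4: successive nullity increments [3, 1, 1] count blocks of size ≥ k; block sizes are [3, 1, 1].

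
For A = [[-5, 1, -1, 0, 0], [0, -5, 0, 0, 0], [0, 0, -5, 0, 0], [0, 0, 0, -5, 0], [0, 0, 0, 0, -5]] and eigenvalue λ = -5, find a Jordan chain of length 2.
v_1 = [[-1, 1, 0, 0, 0]]^T, v_2 = [[1, 0, 0, 0, 0]]^T

We seek v_1 ∈ ker((A + 5I)^2) \ ker(A + 5I), then set v_{i+1} = (A + 5I) v_i.

One such chain is v_1 = [[-1, 1, 0, 0, 0]]^T, v_2 = [[1, 0, 0, 0, 0]]^T. Check: (A + 5I) v_2 = [[0, 0, 0, 0, 0]]^T = 0.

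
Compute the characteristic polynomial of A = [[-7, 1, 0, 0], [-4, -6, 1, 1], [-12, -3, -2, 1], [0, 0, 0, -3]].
χ_A(x) = (x + 3)(x + 5)^3

xI - A = [[x + 7, -1, 0, 0], [4, x + 6, -1, -1], [12, 3, x + 2, -1], [0, 0, 0, x + 3]].

Expanding det(xI - A) along the first row:
det(xI - A) = + (x + 7)·det([[x + 6, -1, -1], [3, x + 2, -1], [0, 0, x + 3]]) - (-1)·det([[4, -1, -1], [12, x + 2, -1], [0, 0, x + 3]]) + (0)·det([[4, x + 6, -1], [12, 3, -1], [0, 0, x + 3]]) - (0)·det([[4, x + 6, -1], [12, 3, x + 2], [0, 0, 0]]).

Evaluating gives χ_A(x) = x^4 + 18x^3 + 120x^2 + 350x + 375 = (x + 3)(x + 5)^3.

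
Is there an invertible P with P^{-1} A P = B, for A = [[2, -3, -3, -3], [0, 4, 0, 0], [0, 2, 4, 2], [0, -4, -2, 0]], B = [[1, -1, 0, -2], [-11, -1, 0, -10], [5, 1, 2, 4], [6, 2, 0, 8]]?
Two matrices over a field are similar if and only if they have the same invariant factors.

Both A and B have characteristic polynomial (x - 4)(x - 2)^3 and minimal polynomial (x - 4)(x - 2)^2. Computing further, both have invariant factors x - 2, (x - 4)(x - 2)^2. Hence A and B are similar.

Yes.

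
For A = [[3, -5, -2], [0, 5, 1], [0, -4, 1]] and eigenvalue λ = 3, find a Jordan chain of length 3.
v_1 = [[1, -1, 1]]^T, v_2 = [[3, -1, 2]]^T, v_3 = [[1, 0, 0]]^T

We seek v_1 ∈ ker((A - 3I)^3) \ ker((A - 3I)^2), then set v_{i+1} = (A - 3I) v_i.

One such chain is v_1 = [[1, -1, 1]]^T, v_2 = [[3, -1, 2]]^T, v_3 = [[1, 0, 0]]^T. Check: (A - 3I) v_3 = [[0, 0, 0]]^T = 0.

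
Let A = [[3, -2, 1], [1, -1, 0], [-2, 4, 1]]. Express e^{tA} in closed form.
A has Jordan form J = [[1, 1, 0], [0, 1, 1], [0, 0, 1]] with A = PJP^{-1}, so e^{tA} = P e^{tJ} P^{-1}.

For a Jordan block J_k(λ), e^{tJ_k(λ)} = e^{λt} · (I + tN + t^2 N^2/2! + ... + t^{k-1} N^{k-1}/(k-1)!) where N is the nilpotent superdiagonal part.

Assembling the blocks and conjugating back gives the entries of e^{tA} as shown above.

e^{tA} = [[(2*t + 1)*e^{t}, 2*t*(t - 1)*e^{t}, t*(t + 1)*e^{t}], [t*e^{t}, (t^2 - 2*t + 1)*e^{t}, t^2*e^{t}/2], [-2*t*e^{t}, 2*t*(2 - t)*e^{t}, (1 - t^2)*e^{t}]]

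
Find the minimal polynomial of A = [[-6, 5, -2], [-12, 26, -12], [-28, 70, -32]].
The characteristic polynomial factors as (x + 4)^3. The minimal polynomial is ∏(x - λ)^{k_λ} where k_λ is the size of the largest Jordan block at λ.

For λ = -4: rank(A + 4I) = 1, and the largest Jordan block has size 2 (the smallest k with rank((A + 4I)^k) = rank((A + 4I)^(k+1))).

So m_A(x) = (x + 4)^2.

m_A(x) = (x + 4)^2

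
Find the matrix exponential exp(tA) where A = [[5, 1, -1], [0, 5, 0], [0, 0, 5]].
A has Jordan form J = [[5, 1, 0], [0, 5, 0], [0, 0, 5]] with A = PJP^{-1}, so e^{tA} = P e^{tJ} P^{-1}.

For a Jordan block J_k(λ), e^{tJ_k(λ)} = e^{λt} · (I + tN + t^2 N^2/2! + ... + t^{k-1} N^{k-1}/(k-1)!) where N is the nilpotent superdiagonal part.

Assembling the blocks and conjugating back gives the entries of e^{tA} as shown above.

e^{tA} = [[e^{5*t}, t*e^{5*t}, -t*e^{5*t}], [0, e^{5*t}, 0], [0, 0, e^{5*t}]]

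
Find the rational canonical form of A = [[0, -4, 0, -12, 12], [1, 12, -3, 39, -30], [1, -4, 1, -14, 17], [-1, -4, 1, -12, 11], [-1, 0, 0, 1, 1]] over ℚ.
The invariant factors of A (the non-unit diagonal entries of the Smith normal form of xI - A over ℚ[x]) are x^2 + 4, (x - 2)(x^2 + 4), each dividing the next. The characteristic polynomial is their product, (x - 2)(x^2 + 4)^2.

The rational canonical form is the block-diagonal matrix of companion matrices C(f_i):
R = [[0, -4, 0, 0, 0], [1, 0, 0, 0, 0], [0, 0, 0, 0, 8], [0, 0, 1, 0, -4], [0, 0, 0, 1, 2]].

Note the characteristic polynomial does not split into linear factors over ℚ, so A has no Jordan form over ℚ; the rational canonical form exists over any field.

R = [[0, -4, 0, 0, 0], [1, 0, 0, 0, 0], [0, 0, 0, 0, 8], [0, 0, 1, 0, -4], [0, 0, 0, 1, 2]]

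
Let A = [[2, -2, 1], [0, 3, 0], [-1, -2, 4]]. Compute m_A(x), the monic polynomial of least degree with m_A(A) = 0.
The characteristic polynomial factors as (x - 3)^3. The minimal polynomial is ∏(x - λ)^{k_λ} where k_λ is the size of the largest Jordan block at λ.

For λ = 3: rank(A - 3I) = 1, and the largest Jordan block has size 2 (the smallest k with rank((A - 3I)^k) = rank((A - 3I)^(k+1))).

So m_A(x) = (x - 3)^2.

m_A(x) = (x - 3)^2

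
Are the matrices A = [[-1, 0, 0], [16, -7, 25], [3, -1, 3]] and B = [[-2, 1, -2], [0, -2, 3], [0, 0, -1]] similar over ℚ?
Yes.

Two matrices over a field are similar if and only if they have the same invariant factors.

Both A and B have characteristic polynomial (x + 1)(x + 2)^2 and minimal polynomial (x + 1)(x + 2)^2. Computing further, both have invariant factors (x + 1)(x + 2)^2. Hence A and B are similar.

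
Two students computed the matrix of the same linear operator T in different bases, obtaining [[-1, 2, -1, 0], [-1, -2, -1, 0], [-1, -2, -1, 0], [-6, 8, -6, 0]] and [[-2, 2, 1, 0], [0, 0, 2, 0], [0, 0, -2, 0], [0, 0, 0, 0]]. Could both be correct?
Yes.

Two matrices over a field are similar if and only if they have the same invariant factors.

Both A and B have characteristic polynomial x^2(x + 2)^2 and minimal polynomial x(x + 2)^2. Computing further, both have invariant factors x, x(x + 2)^2. Hence A and B are similar.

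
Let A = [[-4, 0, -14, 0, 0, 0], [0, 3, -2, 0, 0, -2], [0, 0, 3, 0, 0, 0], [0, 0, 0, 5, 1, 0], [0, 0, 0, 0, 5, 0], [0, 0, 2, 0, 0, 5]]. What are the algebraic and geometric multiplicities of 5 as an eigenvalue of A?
The characteristic polynomial is (x - 5)^3(x - 3)^2(x + 4), so the factor x - 5 appears with exponent 3: the algebraic multiplicity is 3.

rank(A - 5I) = 4, so the eigenspace has dimension 6 - 4 = 2: the geometric multiplicity is 2.

Since 2 < 3, A is not diagonalizable.

algebraic multiplicity 3, geometric multiplicity 2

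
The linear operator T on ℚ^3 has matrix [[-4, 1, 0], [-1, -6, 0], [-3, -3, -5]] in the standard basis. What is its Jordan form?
J = [[-5, 1, 0], [0, -5, 0], [0, 0, -5]]

The characteristic polynomial is det(xI - A) = (x + 5)^3, so the eigenvalues are -5 (algebraic multiplicity 3).

For λ = -5: rank(A + 5I) = 1, rank((A + 5I)^2) = 0. The eigenspace has dimension 3 - 1 = 2, so there are 2 Jordan blocks; the rank sequence gives block sizes [2, 1].

Assembling the blocks gives the Jordan form J above.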